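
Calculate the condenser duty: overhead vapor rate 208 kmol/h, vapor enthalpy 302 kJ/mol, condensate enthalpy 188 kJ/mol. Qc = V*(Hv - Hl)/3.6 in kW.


Qc = 208 * (302 - 188) / 3.6 = 208 * 114 / 3.6 = 6587

6587 kW


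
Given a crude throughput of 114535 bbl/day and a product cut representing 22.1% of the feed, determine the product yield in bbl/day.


Crude throughput = 114535 bbl/day
Fraction yield = 22.1%
yield = throughput * fraction / 100
yield = 114535 * 22.1 / 100 = 25312.235

25312.235 bbl/day


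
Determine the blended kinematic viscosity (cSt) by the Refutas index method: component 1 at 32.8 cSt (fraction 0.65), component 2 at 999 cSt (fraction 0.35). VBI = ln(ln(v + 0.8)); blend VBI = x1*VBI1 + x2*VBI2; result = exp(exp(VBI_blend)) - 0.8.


Refutas method: VBN_i = 14.534*ln(ln(visc_i + 0.8)) + 10.975, blended linearly by mass fraction; since VBN is linear in VBI_i = ln(ln(visc_i + 0.8)) and the fractions sum to 1, blend VBI directly: visc = exp(exp(VBI_blend)) - 0.8
VBI_1 = ln(ln(32.8 + 0.8)) = 1.2569
VBI_2 = ln(ln(999 + 0.8)) = 1.93262
VBI_blend = 0.65 * 1.2569 + 0.35 * 1.93262 = 1.4934
visc_blend = exp(exp(1.4934)) - 0.8 = 85.02

85.02 cSt


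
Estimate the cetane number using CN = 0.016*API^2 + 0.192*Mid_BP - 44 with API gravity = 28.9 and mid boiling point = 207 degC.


CN = 0.016 * 28.9^2 + 0.192 * 207 - 44
CN = 13.36336 + 39.744 - 44 = 9.10736

9.10736


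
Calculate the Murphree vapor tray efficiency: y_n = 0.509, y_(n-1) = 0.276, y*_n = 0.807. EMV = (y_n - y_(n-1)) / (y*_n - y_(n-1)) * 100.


Murphree vapor efficiency: EMV = (y_n - y_(n-1)) / (y*_n - y_(n-1)) * 100
EMV = (0.509 - 0.276) / (0.807 - 0.276) * 100 = 0.233 / 0.531 * 100 = 43.88

43.88 %


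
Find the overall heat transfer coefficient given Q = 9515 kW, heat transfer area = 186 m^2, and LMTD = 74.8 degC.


From Q = U*A*LMTD, U = Q / (A * LMTD)
U = 9515 / (186 * 74.8) = 9515 / 13912.8 = 0.6839

0.6839 kW/(m^2*K)


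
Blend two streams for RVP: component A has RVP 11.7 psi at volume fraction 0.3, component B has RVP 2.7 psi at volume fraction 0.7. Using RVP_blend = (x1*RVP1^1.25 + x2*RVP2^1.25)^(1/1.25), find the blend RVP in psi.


Chevron index: RVP_blend = (sum xi*RVPi^1.25)^(1/1.25)
RVP^1.25 terms: 0.3 * 11.7^1.25 + 0.7 * 2.7^1.25 = 8.91434
RVP_blend = 8.91434^(1/1.25) = 5.755

5.755 psi


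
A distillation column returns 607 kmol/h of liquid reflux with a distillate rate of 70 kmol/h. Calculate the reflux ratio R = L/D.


Reflux ratio definition: R = L / D (liquid returned / distillate withdrawn)
L = 607 kmol/h, D = 70 kmol/h
R = 607 / 70 = 8.671

8.671


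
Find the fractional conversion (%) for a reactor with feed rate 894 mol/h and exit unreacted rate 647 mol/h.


X = (F_in - F_out) / F_in * 100
Moles reacted = 894 - 647 = 247
X = 247 / 894 * 100
= 0.2763 * 100
= 27.63 %

27.63 %


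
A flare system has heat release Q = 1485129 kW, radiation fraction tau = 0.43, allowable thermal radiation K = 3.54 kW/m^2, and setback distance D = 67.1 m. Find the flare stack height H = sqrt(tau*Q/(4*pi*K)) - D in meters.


tau*Q/(4*pi*K) = 0.43 * 1485129 / (4 * pi * 3.54) = 14355.5
sqrt(14355.5) = 119.814
H = 119.814 - 67.1 = 52.71

52.71 m


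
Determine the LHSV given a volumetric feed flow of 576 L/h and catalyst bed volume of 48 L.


LHSV = volumetric feed rate / catalyst volume
= 576 L/h / 48 L
= 12.00 h^-1

12.00 h^-1


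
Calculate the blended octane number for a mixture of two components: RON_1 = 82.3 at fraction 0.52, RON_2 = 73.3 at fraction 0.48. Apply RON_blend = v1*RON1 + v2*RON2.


Linear blending: RON_blend = sum(vi * RONi)
Contribution 1: 0.52 * 82.3 = 42.796
Contribution 2: 0.48 * 73.3 = 35.184
RON_blend = 42.796 + 35.184 = 77.98

77.98


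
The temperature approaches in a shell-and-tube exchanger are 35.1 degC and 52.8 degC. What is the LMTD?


LMTD = (dT1 - dT2) / ln(dT1/dT2)
= (35.1 - 52.8) / ln(35.1 / 52.8) = -17.7 / -0.40831 = 43.35

43.35 degC


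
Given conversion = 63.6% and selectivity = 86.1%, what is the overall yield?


Overall yield = conversion (%) * selectivity (%) / 100
Conversion = 63.6%, Selectivity = 86.1%
Y = 63.6 * 86.1 / 100
= 54.7596 %

54.7596 %


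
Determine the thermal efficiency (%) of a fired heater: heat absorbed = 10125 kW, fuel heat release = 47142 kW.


Furnace efficiency = Q_absorbed / Q_fuel * 100
= 10125 / 47142 * 100 = 21.48

21.48 %


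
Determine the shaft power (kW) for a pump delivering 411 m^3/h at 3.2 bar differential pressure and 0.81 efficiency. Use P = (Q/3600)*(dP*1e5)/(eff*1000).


Q = 411 / 3600 = 0.114167 m^3/s
P = 0.114167 * (3.2 * 1e5) / 0.81 / 1000 = 45.10

45.10 kW


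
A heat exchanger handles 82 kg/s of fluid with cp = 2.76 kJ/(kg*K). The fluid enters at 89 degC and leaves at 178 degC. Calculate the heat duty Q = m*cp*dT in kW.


Q = m_dot * cp * delta_T
delta_T = 178 - 89 = 89 K
Q = 82 * 2.76 * 89
= 226.32 * 89
= 20142.48 kW

20142.48 kW


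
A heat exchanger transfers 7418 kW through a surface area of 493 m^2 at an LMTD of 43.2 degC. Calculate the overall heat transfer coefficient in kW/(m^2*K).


From Q = U*A*LMTD, U = Q / (A * LMTD)
U = 7418 / (493 * 43.2) = 7418 / 21297.6 = 0.3483

0.3483 kW/(m^2*K)


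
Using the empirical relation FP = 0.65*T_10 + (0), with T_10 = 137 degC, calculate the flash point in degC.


FP = 0.65 * 137 + (0) = 89.05

89.05 degC


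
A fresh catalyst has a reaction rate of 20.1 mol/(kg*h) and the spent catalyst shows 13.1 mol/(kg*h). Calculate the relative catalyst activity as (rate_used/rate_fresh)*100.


Activity (%) = (rate_used / rate_fresh) * 100
rate_used = 13.1, rate_fresh = 20.1
= (13.1 / 20.1) * 100
= 0.6517 * 100 = 65.17

65.17 %


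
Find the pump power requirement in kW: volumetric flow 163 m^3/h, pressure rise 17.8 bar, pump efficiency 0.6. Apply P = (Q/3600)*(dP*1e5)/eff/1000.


Q = 163 / 3600 = 0.0452778 m^3/s
P = 0.0452778 * (17.8 * 1e5) / 0.6 / 1000 = 134.3

134.3 kW


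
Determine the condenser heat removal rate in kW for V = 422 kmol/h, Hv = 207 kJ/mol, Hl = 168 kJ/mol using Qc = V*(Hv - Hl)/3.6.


Qc = 422 * (207 - 168) / 3.6 = 422 * 39 / 3.6 = 4572

4572 kW


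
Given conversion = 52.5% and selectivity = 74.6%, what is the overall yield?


Overall yield = conversion (%) * selectivity (%) / 100
Conversion = 52.5%, Selectivity = 74.6%
Y = 52.5 * 74.6 / 100
= 39.165 %

39.165 %


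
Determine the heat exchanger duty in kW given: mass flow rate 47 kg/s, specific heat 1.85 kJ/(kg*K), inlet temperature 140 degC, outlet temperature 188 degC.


Q = m_dot * cp * delta_T
delta_T = 188 - 140 = 48 K
Q = 47 * 1.85 * 48
= 86.95 * 48
= 4173.6 kW

4173.6 kW


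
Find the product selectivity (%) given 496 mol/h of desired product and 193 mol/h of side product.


Selectivity = desired / (desired + undesired) * 100
Total products = 496 + 193 = 689 mol/h
S = 496 / 689 * 100
= 0.7199 * 100
= 71.99 %

71.99 %


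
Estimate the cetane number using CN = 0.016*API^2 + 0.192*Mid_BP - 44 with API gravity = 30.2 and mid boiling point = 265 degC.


CN = 0.016 * 30.2^2 + 0.192 * 265 - 44
CN = 14.59264 + 50.88 - 44 = 21.47264

21.47264


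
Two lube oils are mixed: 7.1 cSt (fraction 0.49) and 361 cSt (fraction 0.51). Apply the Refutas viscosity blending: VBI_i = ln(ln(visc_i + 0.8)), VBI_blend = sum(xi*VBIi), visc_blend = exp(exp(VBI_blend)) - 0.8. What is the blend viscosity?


Refutas method: VBN_i = 14.534*ln(ln(visc_i + 0.8)) + 10.975, blended linearly by mass fraction; since VBN is linear in VBI_i = ln(ln(visc_i + 0.8)) and the fractions sum to 1, blend VBI directly: visc = exp(exp(VBI_blend)) - 0.8
VBI_1 = ln(ln(7.1 + 0.8)) = 0.726032
VBI_2 = ln(ln(361 + 0.8)) = 1.77344
VBI_blend = 0.49 * 0.726032 + 0.51 * 1.77344 = 1.26021
visc_blend = exp(exp(1.26021)) - 0.8 = 33.19

33.19 cSt


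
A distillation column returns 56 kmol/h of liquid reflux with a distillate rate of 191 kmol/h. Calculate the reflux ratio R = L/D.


Reflux ratio definition: R = L / D (liquid returned / distillate withdrawn)
L = 56 kmol/h, D = 191 kmol/h
R = 56 / 191 = 0.2932

0.2932


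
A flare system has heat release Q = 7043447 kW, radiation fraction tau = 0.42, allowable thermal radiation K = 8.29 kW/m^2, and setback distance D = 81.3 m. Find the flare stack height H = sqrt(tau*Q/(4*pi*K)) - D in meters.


tau*Q/(4*pi*K) = 0.42 * 7043447 / (4 * pi * 8.29) = 28396.8
sqrt(28396.8) = 168.514
H = 168.514 - 81.3 = 87.21

87.21 m


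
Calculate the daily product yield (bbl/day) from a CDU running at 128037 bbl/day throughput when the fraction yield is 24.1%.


Crude throughput = 128037 bbl/day
Fraction yield = 24.1%
yield = throughput * fraction / 100
yield = 128037 * 24.1 / 100 = 30856.917

30856.917 bbl/day


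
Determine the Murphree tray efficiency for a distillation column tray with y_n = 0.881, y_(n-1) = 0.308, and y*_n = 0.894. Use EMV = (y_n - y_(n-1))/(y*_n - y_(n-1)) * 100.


Murphree vapor efficiency: EMV = (y_n - y_(n-1)) / (y*_n - y_(n-1)) * 100
EMV = (0.881 - 0.308) / (0.894 - 0.308) * 100 = 0.573 / 0.586 * 100 = 97.78

97.78 %


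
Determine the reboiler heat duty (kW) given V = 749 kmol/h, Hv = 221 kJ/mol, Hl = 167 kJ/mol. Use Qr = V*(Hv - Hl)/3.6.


Qr = 749 * (221 - 167) / 3.6 = 749 * 54 / 3.6 = 11240

11240 kW


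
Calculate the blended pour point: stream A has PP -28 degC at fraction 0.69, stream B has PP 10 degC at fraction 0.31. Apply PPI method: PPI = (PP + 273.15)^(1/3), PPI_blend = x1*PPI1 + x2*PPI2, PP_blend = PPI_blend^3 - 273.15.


PPI_1 = (-28 + 273.15)^(1/3) = 6.258601
PPI_2 = (10 + 273.15)^(1/3) = 6.566574
PPI_blend = 0.69 * 6.258601 + 0.31 * 6.566574 = 6.354073
PP_blend = 6.354073^3 - 273.15 = 256.5409 - 273.15 = -16.61

-16.61 degC


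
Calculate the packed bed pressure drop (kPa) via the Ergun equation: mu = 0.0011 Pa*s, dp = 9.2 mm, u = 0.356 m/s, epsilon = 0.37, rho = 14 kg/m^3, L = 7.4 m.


dp = 9.2 mm = 0.0092 m
Viscous term = 150*0.0011*0.356*(1-0.37)^2 / (0.0092^2*0.37^3) = 5437.94
Inertial term = 1.75*14*0.356^2*(1-0.37) / (0.0092*0.37^3) = 4197.72
dP/L = 5437.94 + 4197.72 = 9635.66 Pa/m
dP = 9635.66 * 7.4 / 1000 = 71.30 kPa

71.30 kPa


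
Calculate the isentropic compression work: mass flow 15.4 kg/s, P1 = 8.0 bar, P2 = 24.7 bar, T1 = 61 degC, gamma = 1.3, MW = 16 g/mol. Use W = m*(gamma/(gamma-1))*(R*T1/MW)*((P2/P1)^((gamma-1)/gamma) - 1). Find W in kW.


Isentropic work: W = m*(gamma/(gamma-1))*(R*T1/MW)*((P2/P1)^((gamma-1)/gamma) - 1)
T1 = 61 + 273.15 = 334.15 K
Pressure ratio = 24.7 / 8.0 = 3.0875
Exponent = (1.3 - 1)/1.3 = 0.230769
(P2/P1)^exp - 1 = 3.0875^0.230769 - 1 = 0.297138
W = 15.4 * 1.3 / 0.3 * 8.314 * 334.15 / 16 * 0.297138 = 3443

3443 kW


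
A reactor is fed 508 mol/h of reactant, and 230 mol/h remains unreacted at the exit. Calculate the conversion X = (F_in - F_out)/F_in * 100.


X = (F_in - F_out) / F_in * 100
Moles reacted = 508 - 230 = 278
X = 278 / 508 * 100
= 0.5472 * 100
= 54.72 %

54.72 %


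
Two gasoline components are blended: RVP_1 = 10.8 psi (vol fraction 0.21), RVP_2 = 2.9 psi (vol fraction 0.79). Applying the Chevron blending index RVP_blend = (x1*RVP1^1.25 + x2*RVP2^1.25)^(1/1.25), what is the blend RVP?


Chevron index: RVP_blend = (sum xi*RVPi^1.25)^(1/1.25)
RVP^1.25 terms: 0.21 * 10.8^1.25 + 0.79 * 2.9^1.25 = 7.10117
RVP_blend = 7.10117^(1/1.25) = 4.798

4.798 psi


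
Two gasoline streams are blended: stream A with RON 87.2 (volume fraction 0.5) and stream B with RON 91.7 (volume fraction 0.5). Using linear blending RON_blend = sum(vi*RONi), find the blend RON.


Linear blending: RON_blend = sum(vi * RONi)
Contribution 1: 0.5 * 87.2 = 43.6
Contribution 2: 0.5 * 91.7 = 45.85
RON_blend = 43.6 + 45.85 = 89.45

89.45


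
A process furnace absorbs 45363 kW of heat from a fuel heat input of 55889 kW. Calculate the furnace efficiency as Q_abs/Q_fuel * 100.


Furnace efficiency = Q_absorbed / Q_fuel * 100
= 45363 / 55889 * 100 = 81.17

81.17 %


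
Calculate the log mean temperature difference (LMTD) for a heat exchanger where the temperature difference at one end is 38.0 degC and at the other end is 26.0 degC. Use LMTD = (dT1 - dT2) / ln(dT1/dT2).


LMTD = (dT1 - dT2) / ln(dT1/dT2)
= (38.0 - 26.0) / ln(38.0 / 26.0) = 12 / 0.37949 = 31.62

31.62 degC


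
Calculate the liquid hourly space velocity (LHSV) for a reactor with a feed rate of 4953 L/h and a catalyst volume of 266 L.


LHSV = volumetric feed rate / catalyst volume
= 4953 L/h / 266 L
= 18.62 h^-1

18.62 h^-1


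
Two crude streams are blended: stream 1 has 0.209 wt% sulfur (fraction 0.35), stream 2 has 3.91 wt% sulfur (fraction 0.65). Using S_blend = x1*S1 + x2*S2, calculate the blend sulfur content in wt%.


Linear sulfur blending: S_blend = x1*S1 + x2*S2
Contribution 1: 0.35 * 0.209 = 0.07315 wt%
Contribution 2: 0.65 * 3.91 = 2.5415 wt%
S_blend = 0.07315 + 2.5415 = 2.61465

2.61465 wt%


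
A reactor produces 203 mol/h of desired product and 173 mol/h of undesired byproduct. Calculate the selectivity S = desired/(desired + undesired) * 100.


Selectivity = desired / (desired + undesired) * 100
Total products = 203 + 173 = 376 mol/h
S = 203 / 376 * 100
= 0.5399 * 100
= 53.99 %

53.99 %


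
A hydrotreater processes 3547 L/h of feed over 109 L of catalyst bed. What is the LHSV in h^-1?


LHSV = volumetric feed rate / catalyst volume
= 3547 L/h / 109 L
= 32.54 h^-1

32.54 h^-1


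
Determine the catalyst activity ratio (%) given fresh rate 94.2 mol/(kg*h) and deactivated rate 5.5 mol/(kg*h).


Activity (%) = (rate_used / rate_fresh) * 100
rate_used = 5.5, rate_fresh = 94.2
= (5.5 / 94.2) * 100
= 0.05839 * 100 = 5.839

5.839 %


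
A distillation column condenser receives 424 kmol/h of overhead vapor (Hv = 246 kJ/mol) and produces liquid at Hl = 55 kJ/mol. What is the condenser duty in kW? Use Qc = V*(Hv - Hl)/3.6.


Qc = 424 * (246 - 55) / 3.6 = 424 * 191 / 3.6 = 22500

22500 kW


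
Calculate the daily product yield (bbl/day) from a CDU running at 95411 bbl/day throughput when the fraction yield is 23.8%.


Crude throughput = 95411 bbl/day
Fraction yield = 23.8%
yield = throughput * fraction / 100
yield = 95411 * 23.8 / 100 = 22707.818

22707.818 bbl/day


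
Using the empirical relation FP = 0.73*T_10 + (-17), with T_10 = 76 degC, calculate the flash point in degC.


FP = 0.73 * 76 + (-17) = 38.48

38.48 degC


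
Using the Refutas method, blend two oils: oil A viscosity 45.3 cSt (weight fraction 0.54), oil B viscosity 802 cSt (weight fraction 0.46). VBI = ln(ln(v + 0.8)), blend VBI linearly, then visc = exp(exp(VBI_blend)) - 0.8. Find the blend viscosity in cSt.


Refutas method: VBN_i = 14.534*ln(ln(visc_i + 0.8)) + 10.975, blended linearly by mass fraction; since VBN is linear in VBI_i = ln(ln(visc_i + 0.8)) and the fractions sum to 1, blend VBI directly: visc = exp(exp(VBI_blend)) - 0.8
VBI_1 = ln(ln(45.3 + 0.8)) = 1.34308
VBI_2 = ln(ln(802 + 0.8)) = 1.90033
VBI_blend = 0.54 * 1.34308 + 0.46 * 1.90033 = 1.59942
visc_blend = exp(exp(1.59942)) - 0.8 = 140.4

140.4 cSt


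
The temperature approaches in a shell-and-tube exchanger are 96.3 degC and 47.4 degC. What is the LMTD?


LMTD = (dT1 - dT2) / ln(dT1/dT2)
= (96.3 - 47.4) / ln(96.3 / 47.4) = 48.9 / 0.708846 = 68.99

68.99 degC


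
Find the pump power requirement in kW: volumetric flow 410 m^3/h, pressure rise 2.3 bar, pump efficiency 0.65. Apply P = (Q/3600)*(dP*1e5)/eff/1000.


Q = 410 / 3600 = 0.113889 m^3/s
P = 0.113889 * (2.3 * 1e5) / 0.65 / 1000 = 40.30

40.30 kW


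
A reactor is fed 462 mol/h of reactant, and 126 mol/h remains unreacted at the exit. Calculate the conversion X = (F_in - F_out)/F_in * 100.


X = (F_in - F_out) / F_in * 100
Moles reacted = 462 - 126 = 336
X = 336 / 462 * 100
= 0.7273 * 100
= 72.73 %

72.73 %


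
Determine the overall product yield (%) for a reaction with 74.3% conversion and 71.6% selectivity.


Overall yield = conversion (%) * selectivity (%) / 100
Conversion = 74.3%, Selectivity = 71.6%
Y = 74.3 * 71.6 / 100
= 53.1988 %

53.1988 %


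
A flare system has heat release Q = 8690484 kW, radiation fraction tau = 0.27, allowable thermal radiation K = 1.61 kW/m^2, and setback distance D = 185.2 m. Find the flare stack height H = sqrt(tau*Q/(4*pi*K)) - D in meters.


tau*Q/(4*pi*K) = 0.27 * 8690484 / (4 * pi * 1.61) = 115977
sqrt(115977) = 340.554
H = 340.554 - 185.2 = 155.4

155.4 m


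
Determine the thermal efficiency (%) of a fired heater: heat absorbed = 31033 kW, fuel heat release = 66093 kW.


Furnace efficiency = Q_absorbed / Q_fuel * 100
= 31033 / 66093 * 100 = 46.95

46.95 %


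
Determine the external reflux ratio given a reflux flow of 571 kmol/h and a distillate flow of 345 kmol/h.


Reflux ratio definition: R = L / D (liquid returned / distillate withdrawn)
L = 571 kmol/h, D = 345 kmol/h
R = 571 / 345 = 1.655

1.655


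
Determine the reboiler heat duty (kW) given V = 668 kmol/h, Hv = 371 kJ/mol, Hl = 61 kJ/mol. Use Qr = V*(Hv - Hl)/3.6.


Qr = 668 * (371 - 61) / 3.6 = 668 * 310 / 3.6 = 57520

57520 kW


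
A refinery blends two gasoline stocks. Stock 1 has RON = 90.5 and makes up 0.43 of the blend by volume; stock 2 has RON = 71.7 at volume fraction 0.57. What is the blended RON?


Linear blending: RON_blend = sum(vi * RONi)
Contribution 1: 0.43 * 90.5 = 38.915
Contribution 2: 0.57 * 71.7 = 40.869
RON_blend = 38.915 + 40.869 = 79.784

79.784


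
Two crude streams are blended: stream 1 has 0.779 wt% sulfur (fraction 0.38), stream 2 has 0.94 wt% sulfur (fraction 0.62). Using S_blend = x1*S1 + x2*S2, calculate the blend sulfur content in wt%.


Linear sulfur blending: S_blend = x1*S1 + x2*S2
Contribution 1: 0.38 * 0.779 = 0.29602 wt%
Contribution 2: 0.62 * 0.94 = 0.5828 wt%
S_blend = 0.29602 + 0.5828 = 0.87882

0.87882 wt%


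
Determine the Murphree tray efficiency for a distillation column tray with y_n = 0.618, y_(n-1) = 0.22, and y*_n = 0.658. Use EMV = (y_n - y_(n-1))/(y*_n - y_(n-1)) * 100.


Murphree vapor efficiency: EMV = (y_n - y_(n-1)) / (y*_n - y_(n-1)) * 100
EMV = (0.618 - 0.22) / (0.658 - 0.22) * 100 = 0.398 / 0.438 * 100 = 90.87

90.87 %


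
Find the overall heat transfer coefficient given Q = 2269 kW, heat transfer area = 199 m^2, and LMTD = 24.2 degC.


From Q = U*A*LMTD, U = Q / (A * LMTD)
U = 2269 / (199 * 24.2) = 2269 / 4815.8 = 0.4712

0.4712 kW/(m^2*K)


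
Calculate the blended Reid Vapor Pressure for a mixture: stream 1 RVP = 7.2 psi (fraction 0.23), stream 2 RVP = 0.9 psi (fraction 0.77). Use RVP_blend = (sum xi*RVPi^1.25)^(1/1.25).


Chevron index: RVP_blend = (sum xi*RVPi^1.25)^(1/1.25)
RVP^1.25 terms: 0.23 * 7.2^1.25 + 0.77 * 0.9^1.25 = 3.38763
RVP_blend = 3.38763^(1/1.25) = 2.654

2.654 psi


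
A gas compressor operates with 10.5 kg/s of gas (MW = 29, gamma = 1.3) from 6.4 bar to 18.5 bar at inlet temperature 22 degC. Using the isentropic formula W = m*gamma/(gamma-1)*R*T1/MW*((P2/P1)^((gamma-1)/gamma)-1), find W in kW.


Isentropic work: W = m*(gamma/(gamma-1))*(R*T1/MW)*((P2/P1)^((gamma-1)/gamma) - 1)
T1 = 22 + 273.15 = 295.15 K
Pressure ratio = 18.5 / 6.4 = 2.89062
Exponent = (1.3 - 1)/1.3 = 0.230769
(P2/P1)^exp - 1 = 2.89062^0.230769 - 1 = 0.277563
W = 10.5 * 1.3 / 0.3 * 8.314 * 295.15 / 29 * 0.277563 = 1069

1069 kW


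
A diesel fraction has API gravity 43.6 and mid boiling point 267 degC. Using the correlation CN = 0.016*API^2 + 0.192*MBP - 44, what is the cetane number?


CN = 0.016 * 43.6^2 + 0.192 * 267 - 44
CN = 30.41536 + 51.264 - 44 = 37.67936

37.67936


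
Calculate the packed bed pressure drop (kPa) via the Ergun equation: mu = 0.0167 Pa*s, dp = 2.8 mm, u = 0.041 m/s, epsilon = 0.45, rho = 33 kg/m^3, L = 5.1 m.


dp = 2.8 mm = 0.0028 m
Viscous term = 150*0.0167*0.041*(1-0.45)^2 / (0.0028^2*0.45^3) = 43487.4
Inertial term = 1.75*33*0.041^2*(1-0.45) / (0.0028*0.45^3) = 209.26
dP/L = 43487.4 + 209.26 = 43696.7 Pa/m
dP = 43696.7 * 5.1 / 1000 = 222.9 kPa

222.9 kPa


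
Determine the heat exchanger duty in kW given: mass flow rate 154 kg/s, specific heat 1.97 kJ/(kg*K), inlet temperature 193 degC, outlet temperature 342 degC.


Q = m_dot * cp * delta_T
delta_T = 342 - 193 = 149 K
Q = 154 * 1.97 * 149
= 303.38 * 149
= 45203.62 kW

45203.62 kW


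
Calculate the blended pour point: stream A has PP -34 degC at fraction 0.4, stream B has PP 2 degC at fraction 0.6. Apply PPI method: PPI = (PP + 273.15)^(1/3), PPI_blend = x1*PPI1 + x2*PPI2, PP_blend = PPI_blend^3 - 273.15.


PPI_1 = (-34 + 273.15)^(1/3) = 6.20712
PPI_2 = (2 + 273.15)^(1/3) = 6.504139
PPI_blend = 0.4 * 6.20712 + 0.6 * 6.504139 = 6.385331
PP_blend = 6.385331^3 - 273.15 = 260.3456 - 273.15 = -12.8

-12.8 degC


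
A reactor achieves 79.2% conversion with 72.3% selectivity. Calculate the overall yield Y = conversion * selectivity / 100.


Overall yield = conversion (%) * selectivity (%) / 100
Conversion = 79.2%, Selectivity = 72.3%
Y = 79.2 * 72.3 / 100
= 57.2616 %

57.2616 %


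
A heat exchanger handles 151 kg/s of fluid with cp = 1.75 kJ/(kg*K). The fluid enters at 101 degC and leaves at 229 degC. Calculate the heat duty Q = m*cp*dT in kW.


Q = m_dot * cp * delta_T
delta_T = 229 - 101 = 128 K
Q = 151 * 1.75 * 128
= 264.25 * 128
= 33824 kW

33824 kW


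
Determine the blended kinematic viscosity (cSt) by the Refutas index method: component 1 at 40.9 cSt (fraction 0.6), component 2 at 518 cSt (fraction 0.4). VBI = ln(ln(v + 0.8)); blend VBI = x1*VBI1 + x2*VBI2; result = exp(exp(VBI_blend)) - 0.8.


Refutas method: VBN_i = 14.534*ln(ln(visc_i + 0.8)) + 10.975, blended linearly by mass fraction; since VBN is linear in VBI_i = ln(ln(visc_i + 0.8)) and the fractions sum to 1, blend VBI directly: visc = exp(exp(VBI_blend)) - 0.8
VBI_1 = ln(ln(40.9 + 0.8)) = 1.31654
VBI_2 = ln(ln(518 + 0.8)) = 1.83282
VBI_blend = 0.6 * 1.31654 + 0.4 * 1.83282 = 1.52305
visc_blend = exp(exp(1.52305)) - 0.8 = 97.32

97.32 cSt


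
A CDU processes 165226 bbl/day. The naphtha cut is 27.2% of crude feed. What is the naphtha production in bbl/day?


Crude throughput = 165226 bbl/day
Fraction yield = 27.2%
yield = throughput * fraction / 100
yield = 165226 * 27.2 / 100 = 44941.472

44941.472 bbl/day


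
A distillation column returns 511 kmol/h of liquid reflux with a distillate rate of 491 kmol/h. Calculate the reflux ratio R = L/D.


Reflux ratio definition: R = L / D (liquid returned / distillate withdrawn)
L = 511 kmol/h, D = 491 kmol/h
R = 511 / 491 = 1.041

1.041


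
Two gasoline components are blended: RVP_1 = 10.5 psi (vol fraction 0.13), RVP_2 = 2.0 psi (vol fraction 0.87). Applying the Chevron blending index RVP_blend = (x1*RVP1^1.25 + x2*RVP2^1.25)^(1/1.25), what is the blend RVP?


Chevron index: RVP_blend = (sum xi*RVPi^1.25)^(1/1.25)
RVP^1.25 terms: 0.13 * 10.5^1.25 + 0.87 * 2.0^1.25 = 4.52636
RVP_blend = 4.52636^(1/1.25) = 3.347

3.347 psi


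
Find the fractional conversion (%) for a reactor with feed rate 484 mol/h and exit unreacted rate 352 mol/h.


X = (F_in - F_out) / F_in * 100
Moles reacted = 484 - 352 = 132
X = 132 / 484 * 100
= 0.2727 * 100
= 27.27 %

27.27 %


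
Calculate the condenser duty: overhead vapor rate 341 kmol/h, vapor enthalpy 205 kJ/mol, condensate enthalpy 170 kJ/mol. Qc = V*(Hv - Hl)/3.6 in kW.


Qc = 341 * (205 - 170) / 3.6 = 341 * 35 / 3.6 = 3315

3315 kW


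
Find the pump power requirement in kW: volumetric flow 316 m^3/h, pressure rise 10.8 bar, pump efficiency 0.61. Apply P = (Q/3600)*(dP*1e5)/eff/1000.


Q = 316 / 3600 = 0.0877778 m^3/s
P = 0.0877778 * (10.8 * 1e5) / 0.61 / 1000 = 155.4

155.4 kW


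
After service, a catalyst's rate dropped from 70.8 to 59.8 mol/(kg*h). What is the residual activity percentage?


Activity (%) = (rate_used / rate_fresh) * 100
rate_used = 59.8, rate_fresh = 70.8
= (59.8 / 70.8) * 100
= 0.8446 * 100 = 84.46

84.46 %


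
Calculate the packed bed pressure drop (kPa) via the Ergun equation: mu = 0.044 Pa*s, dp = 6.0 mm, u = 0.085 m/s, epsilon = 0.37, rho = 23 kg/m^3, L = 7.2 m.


dp = 6.0 mm = 0.006 m
Viscous term = 150*0.044*0.085*(1-0.37)^2 / (0.006^2*0.37^3) = 122106
Inertial term = 1.75*23*0.085^2*(1-0.37) / (0.006*0.37^3) = 602.82
dP/L = 122106 + 602.82 = 122709 Pa/m
dP = 122709 * 7.2 / 1000 = 883.5 kPa

883.5 kPa


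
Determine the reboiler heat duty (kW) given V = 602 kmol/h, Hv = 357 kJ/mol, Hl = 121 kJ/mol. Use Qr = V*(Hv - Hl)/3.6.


Qr = 602 * (357 - 121) / 3.6 = 602 * 236 / 3.6 = 39460

39460 kW


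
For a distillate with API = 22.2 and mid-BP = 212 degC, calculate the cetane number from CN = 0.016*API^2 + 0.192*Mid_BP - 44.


CN = 0.016 * 22.2^2 + 0.192 * 212 - 44
CN = 7.88544 + 40.704 - 44 = 4.58944

4.58944


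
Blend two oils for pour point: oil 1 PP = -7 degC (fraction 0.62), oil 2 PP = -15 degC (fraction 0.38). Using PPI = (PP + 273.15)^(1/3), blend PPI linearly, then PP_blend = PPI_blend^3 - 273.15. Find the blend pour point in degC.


PPI_1 = (-7 + 273.15)^(1/3) = 6.432436
PPI_2 = (-15 + 273.15)^(1/3) = 6.36733
PPI_blend = 0.62 * 6.432436 + 0.38 * 6.36733 = 6.407696
PP_blend = 6.407696^3 - 273.15 = 263.0908 - 273.15 = -10.06

-10.06 degC


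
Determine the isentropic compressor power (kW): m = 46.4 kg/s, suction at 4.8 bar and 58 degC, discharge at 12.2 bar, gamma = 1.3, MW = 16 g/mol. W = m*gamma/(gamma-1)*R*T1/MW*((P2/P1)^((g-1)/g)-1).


Isentropic work: W = m*(gamma/(gamma-1))*(R*T1/MW)*((P2/P1)^((gamma-1)/gamma) - 1)
T1 = 58 + 273.15 = 331.15 K
Pressure ratio = 12.2 / 4.8 = 2.54167
Exponent = (1.3 - 1)/1.3 = 0.230769
(P2/P1)^exp - 1 = 2.54167^0.230769 - 1 = 0.240192
W = 46.4 * 1.3 / 0.3 * 8.314 * 331.15 / 16 * 0.240192 = 8310

8310 kW


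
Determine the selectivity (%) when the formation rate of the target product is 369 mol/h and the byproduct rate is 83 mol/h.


Selectivity = desired / (desired + undesired) * 100
Total products = 369 + 83 = 452 mol/h
S = 369 / 452 * 100
= 0.8164 * 100
= 81.64 %

81.64 %


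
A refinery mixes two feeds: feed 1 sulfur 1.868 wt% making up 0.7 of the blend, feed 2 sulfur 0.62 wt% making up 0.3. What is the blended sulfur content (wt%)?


Linear sulfur blending: S_blend = x1*S1 + x2*S2
Contribution 1: 0.7 * 1.868 = 1.3076 wt%
Contribution 2: 0.3 * 0.62 = 0.186 wt%
S_blend = 1.3076 + 0.186 = 1.4936

1.4936 wt%


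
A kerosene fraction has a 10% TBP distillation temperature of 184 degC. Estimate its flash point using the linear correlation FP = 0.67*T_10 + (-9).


FP = 0.67 * 184 + (-9) = 114.28

114.28 degC


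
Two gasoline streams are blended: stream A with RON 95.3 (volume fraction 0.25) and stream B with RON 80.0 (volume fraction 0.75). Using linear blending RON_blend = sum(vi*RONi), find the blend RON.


Linear blending: RON_blend = sum(vi * RONi)
Contribution 1: 0.25 * 95.3 = 23.825
Contribution 2: 0.75 * 80.0 = 60
RON_blend = 23.825 + 60 = 83.825

83.825


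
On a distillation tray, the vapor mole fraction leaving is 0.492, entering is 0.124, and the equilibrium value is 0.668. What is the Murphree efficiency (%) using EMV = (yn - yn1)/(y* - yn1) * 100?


Murphree vapor efficiency: EMV = (y_n - y_(n-1)) / (y*_n - y_(n-1)) * 100
EMV = (0.492 - 0.124) / (0.668 - 0.124) * 100 = 0.368 / 0.544 * 100 = 67.65

67.65 %


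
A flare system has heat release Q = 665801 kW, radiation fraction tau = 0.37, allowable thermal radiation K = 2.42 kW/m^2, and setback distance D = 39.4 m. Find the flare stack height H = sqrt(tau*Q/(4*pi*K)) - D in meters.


tau*Q/(4*pi*K) = 0.37 * 665801 / (4 * pi * 2.42) = 8100.67
sqrt(8100.67) = 90.0037
H = 90.0037 - 39.4 = 50.60

50.60 m


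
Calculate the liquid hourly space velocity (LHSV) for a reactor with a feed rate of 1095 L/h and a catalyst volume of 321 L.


LHSV = volumetric feed rate / catalyst volume
= 1095 L/h / 321 L
= 3.411 h^-1

3.411 h^-1


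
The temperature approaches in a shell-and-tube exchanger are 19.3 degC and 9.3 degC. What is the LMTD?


LMTD = (dT1 - dT2) / ln(dT1/dT2)
= (19.3 - 9.3) / ln(19.3 / 9.3) = 10 / 0.730091 = 13.70

13.70 degC


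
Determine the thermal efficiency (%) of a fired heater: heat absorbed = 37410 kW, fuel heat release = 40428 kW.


Furnace efficiency = Q_absorbed / Q_fuel * 100
= 37410 / 40428 * 100 = 92.53

92.53 %


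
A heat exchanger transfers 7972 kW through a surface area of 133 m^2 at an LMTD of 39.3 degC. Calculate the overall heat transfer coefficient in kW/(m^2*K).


From Q = U*A*LMTD, U = Q / (A * LMTD)
U = 7972 / (133 * 39.3) = 7972 / 5226.9 = 1.525

1.525 kW/(m^2*K)


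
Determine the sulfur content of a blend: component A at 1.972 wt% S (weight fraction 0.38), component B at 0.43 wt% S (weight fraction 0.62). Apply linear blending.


Linear sulfur blending: S_blend = x1*S1 + x2*S2
Contribution 1: 0.38 * 1.972 = 0.74936 wt%
Contribution 2: 0.62 * 0.43 = 0.2666 wt%
S_blend = 0.74936 + 0.2666 = 1.01596

1.01596 wt%


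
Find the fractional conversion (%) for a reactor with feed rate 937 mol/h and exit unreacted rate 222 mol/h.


X = (F_in - F_out) / F_in * 100
Moles reacted = 937 - 222 = 715
X = 715 / 937 * 100
= 0.7631 * 100
= 76.31 %

76.31 %


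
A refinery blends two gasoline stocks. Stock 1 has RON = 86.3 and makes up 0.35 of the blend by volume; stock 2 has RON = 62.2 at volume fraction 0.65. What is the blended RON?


Linear blending: RON_blend = sum(vi * RONi)
Contribution 1: 0.35 * 86.3 = 30.205
Contribution 2: 0.65 * 62.2 = 40.43
RON_blend = 30.205 + 40.43 = 70.635

70.635


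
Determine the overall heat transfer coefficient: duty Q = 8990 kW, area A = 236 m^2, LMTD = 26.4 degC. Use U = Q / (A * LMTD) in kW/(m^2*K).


From Q = U*A*LMTD, U = Q / (A * LMTD)
U = 8990 / (236 * 26.4) = 8990 / 6230.4 = 1.443

1.443 kW/(m^2*K)


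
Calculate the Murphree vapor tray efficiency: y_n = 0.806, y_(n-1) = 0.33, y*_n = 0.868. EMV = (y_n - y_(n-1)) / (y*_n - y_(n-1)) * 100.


Murphree vapor efficiency: EMV = (y_n - y_(n-1)) / (y*_n - y_(n-1)) * 100
EMV = (0.806 - 0.33) / (0.868 - 0.33) * 100 = 0.476 / 0.538 * 100 = 88.48

88.48 %


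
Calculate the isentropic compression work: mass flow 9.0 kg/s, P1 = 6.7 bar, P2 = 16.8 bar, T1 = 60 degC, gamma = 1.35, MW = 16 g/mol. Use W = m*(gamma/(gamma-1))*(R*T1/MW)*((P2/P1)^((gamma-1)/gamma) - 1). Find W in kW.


Isentropic work: W = m*(gamma/(gamma-1))*(R*T1/MW)*((P2/P1)^((gamma-1)/gamma) - 1)
T1 = 60 + 273.15 = 333.15 K
Pressure ratio = 16.8 / 6.7 = 2.50746
Exponent = (1.35 - 1)/1.35 = 0.259259
(P2/P1)^exp - 1 = 2.50746^0.259259 - 1 = 0.269127
W = 9.0 * 1.35 / 0.35 * 8.314 * 333.15 / 16 * 0.269127 = 1617

1617 kW


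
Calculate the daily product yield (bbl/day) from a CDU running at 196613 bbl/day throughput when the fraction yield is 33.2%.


Crude throughput = 196613 bbl/day
Fraction yield = 33.2%
yield = throughput * fraction / 100
yield = 196613 * 33.2 / 100 = 65275.516

65275.516 bbl/day


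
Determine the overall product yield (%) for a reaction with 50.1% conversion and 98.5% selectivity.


Overall yield = conversion (%) * selectivity (%) / 100
Conversion = 50.1%, Selectivity = 98.5%
Y = 50.1 * 98.5 / 100
= 49.3485 %

49.3485 %


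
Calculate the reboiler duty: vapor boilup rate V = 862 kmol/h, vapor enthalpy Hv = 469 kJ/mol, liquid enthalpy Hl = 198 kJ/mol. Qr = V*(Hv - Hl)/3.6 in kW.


Qr = 862 * (469 - 198) / 3.6 = 862 * 271 / 3.6 = 64890

64890 kW


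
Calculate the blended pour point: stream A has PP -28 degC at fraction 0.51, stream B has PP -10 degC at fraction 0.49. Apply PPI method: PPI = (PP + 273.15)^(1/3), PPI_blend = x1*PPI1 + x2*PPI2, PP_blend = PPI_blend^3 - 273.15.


PPI_1 = (-28 + 273.15)^(1/3) = 6.258601
PPI_2 = (-10 + 273.15)^(1/3) = 6.408176
PPI_blend = 0.51 * 6.258601 + 0.49 * 6.408176 = 6.331893
PP_blend = 6.331893^3 - 273.15 = 253.8638 - 273.15 = -19.29

-19.29 degC


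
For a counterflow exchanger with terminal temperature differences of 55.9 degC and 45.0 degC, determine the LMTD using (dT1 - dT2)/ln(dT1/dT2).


LMTD = (dT1 - dT2) / ln(dT1/dT2)
= (55.9 - 45.0) / ln(55.9 / 45.0) = 10.9 / 0.216902 = 50.25

50.25 degC


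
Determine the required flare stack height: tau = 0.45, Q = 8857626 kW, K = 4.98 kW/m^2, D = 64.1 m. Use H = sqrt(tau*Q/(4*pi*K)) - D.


tau*Q/(4*pi*K) = 0.45 * 8857626 / (4 * pi * 4.98) = 63692.8
sqrt(63692.8) = 252.374
H = 252.374 - 64.1 = 188.3

188.3 m


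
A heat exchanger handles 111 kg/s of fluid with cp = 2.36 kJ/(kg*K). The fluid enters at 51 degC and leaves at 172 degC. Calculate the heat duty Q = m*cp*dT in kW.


Q = m_dot * cp * delta_T
delta_T = 172 - 51 = 121 K
Q = 111 * 2.36 * 121
= 261.96 * 121
= 31697.16 kW

31697.16 kW


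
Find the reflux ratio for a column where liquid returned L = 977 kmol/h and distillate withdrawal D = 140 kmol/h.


Reflux ratio definition: R = L / D (liquid returned / distillate withdrawn)
L = 977 kmol/h, D = 140 kmol/h
R = 977 / 140 = 6.979

6.979


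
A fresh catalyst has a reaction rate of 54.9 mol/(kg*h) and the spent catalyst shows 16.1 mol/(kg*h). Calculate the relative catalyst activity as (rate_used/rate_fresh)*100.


Activity (%) = (rate_used / rate_fresh) * 100
rate_used = 16.1, rate_fresh = 54.9
= (16.1 / 54.9) * 100
= 0.2933 * 100 = 29.33

29.33 %


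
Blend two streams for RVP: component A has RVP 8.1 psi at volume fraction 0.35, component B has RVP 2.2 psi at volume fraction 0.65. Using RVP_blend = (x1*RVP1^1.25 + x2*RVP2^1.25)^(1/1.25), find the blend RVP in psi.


Chevron index: RVP_blend = (sum xi*RVPi^1.25)^(1/1.25)
RVP^1.25 terms: 0.35 * 8.1^1.25 + 0.65 * 2.2^1.25 = 6.52429
RVP_blend = 6.52429^(1/1.25) = 4.484

4.484 psi


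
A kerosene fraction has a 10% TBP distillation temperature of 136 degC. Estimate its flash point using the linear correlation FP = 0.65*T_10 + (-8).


FP = 0.65 * 136 + (-8) = 80.4

80.4 degC


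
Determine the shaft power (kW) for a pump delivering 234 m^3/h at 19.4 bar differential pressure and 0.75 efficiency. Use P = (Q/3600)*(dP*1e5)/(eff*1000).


Q = 234 / 3600 = 0.065 m^3/s
P = 0.065 * (19.4 * 1e5) / 0.75 / 1000 = 168.1

168.1 kW


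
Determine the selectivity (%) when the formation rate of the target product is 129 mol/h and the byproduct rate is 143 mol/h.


Selectivity = desired / (desired + undesired) * 100
Total products = 129 + 143 = 272 mol/h
S = 129 / 272 * 100
= 0.4743 * 100
= 47.43 %

47.43 %


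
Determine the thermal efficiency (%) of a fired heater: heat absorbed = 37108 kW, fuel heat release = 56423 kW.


Furnace efficiency = Q_absorbed / Q_fuel * 100
= 37108 / 56423 * 100 = 65.77

65.77 %


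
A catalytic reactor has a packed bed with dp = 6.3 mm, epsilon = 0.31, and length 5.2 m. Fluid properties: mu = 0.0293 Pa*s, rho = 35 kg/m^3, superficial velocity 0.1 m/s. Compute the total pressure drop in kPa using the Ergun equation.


dp = 6.3 mm = 0.0063 m
Viscous term = 150*0.0293*0.1*(1-0.31)^2 / (0.0063^2*0.31^3) = 176966
Inertial term = 1.75*35*0.1^2*(1-0.31) / (0.0063*0.31^3) = 2251.8
dP/L = 176966 + 2251.8 = 179218 Pa/m
dP = 179218 * 5.2 / 1000 = 931.9 kPa

931.9 kPa


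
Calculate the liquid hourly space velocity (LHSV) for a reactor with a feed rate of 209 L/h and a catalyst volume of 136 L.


LHSV = volumetric feed rate / catalyst volume
= 209 L/h / 136 L
= 1.537 h^-1

1.537 h^-1


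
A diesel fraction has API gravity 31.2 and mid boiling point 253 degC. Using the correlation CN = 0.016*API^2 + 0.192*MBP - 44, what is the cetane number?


CN = 0.016 * 31.2^2 + 0.192 * 253 - 44
CN = 15.57504 + 48.576 - 44 = 20.15104

20.15104


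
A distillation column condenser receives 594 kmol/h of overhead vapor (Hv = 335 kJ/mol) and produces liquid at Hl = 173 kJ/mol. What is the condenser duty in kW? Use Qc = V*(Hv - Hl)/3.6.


Qc = 594 * (335 - 173) / 3.6 = 594 * 162 / 3.6 = 26730

26730 kW


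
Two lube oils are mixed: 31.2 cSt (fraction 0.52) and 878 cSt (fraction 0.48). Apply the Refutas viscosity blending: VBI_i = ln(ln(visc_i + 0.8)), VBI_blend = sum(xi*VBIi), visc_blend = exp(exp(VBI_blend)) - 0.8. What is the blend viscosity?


Refutas method: VBN_i = 14.534*ln(ln(visc_i + 0.8)) + 10.975, blended linearly by mass fraction; since VBN is linear in VBI_i = ln(ln(visc_i + 0.8)) and the fractions sum to 1, blend VBI directly: visc = exp(exp(VBI_blend)) - 0.8
VBI_1 = ln(ln(31.2 + 0.8)) = 1.24292
VBI_2 = ln(ln(878 + 0.8)) = 1.91376
VBI_blend = 0.52 * 1.24292 + 0.48 * 1.91376 = 1.56492
visc_blend = exp(exp(1.56492)) - 0.8 = 118.6

118.6 cSt


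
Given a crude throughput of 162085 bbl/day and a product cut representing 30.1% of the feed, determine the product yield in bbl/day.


Crude throughput = 162085 bbl/day
Fraction yield = 30.1%
yield = throughput * fraction / 100
yield = 162085 * 30.1 / 100 = 48787.585

48787.585 bbl/day


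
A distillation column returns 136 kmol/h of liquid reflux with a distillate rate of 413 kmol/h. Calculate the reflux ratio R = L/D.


Reflux ratio definition: R = L / D (liquid returned / distillate withdrawn)
L = 136 kmol/h, D = 413 kmol/h
R = 136 / 413 = 0.3293

0.3293


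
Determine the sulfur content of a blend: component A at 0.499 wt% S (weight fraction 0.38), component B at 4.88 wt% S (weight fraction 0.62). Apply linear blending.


Linear sulfur blending: S_blend = x1*S1 + x2*S2
Contribution 1: 0.38 * 0.499 = 0.18962 wt%
Contribution 2: 0.62 * 4.88 = 3.0256 wt%
S_blend = 0.18962 + 3.0256 = 3.21522

3.21522 wt%


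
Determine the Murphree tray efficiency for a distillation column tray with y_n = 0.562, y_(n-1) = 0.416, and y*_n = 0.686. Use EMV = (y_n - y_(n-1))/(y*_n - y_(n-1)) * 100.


Murphree vapor efficiency: EMV = (y_n - y_(n-1)) / (y*_n - y_(n-1)) * 100
EMV = (0.562 - 0.416) / (0.686 - 0.416) * 100 = 0.146 / 0.27 * 100 = 54.07

54.07 %


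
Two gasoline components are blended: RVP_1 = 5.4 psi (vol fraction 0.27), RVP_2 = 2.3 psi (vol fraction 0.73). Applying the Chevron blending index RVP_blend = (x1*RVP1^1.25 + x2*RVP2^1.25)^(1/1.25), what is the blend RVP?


Chevron index: RVP_blend = (sum xi*RVPi^1.25)^(1/1.25)
RVP^1.25 terms: 0.27 * 5.4^1.25 + 0.73 * 2.3^1.25 = 4.29025
RVP_blend = 4.29025^(1/1.25) = 3.206

3.206 psi


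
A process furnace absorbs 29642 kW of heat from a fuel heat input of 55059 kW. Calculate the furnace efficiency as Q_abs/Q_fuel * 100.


Furnace efficiency = Q_absorbed / Q_fuel * 100
= 29642 / 55059 * 100 = 53.84

53.84 %


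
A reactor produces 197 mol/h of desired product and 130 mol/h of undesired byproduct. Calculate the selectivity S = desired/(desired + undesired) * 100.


Selectivity = desired / (desired + undesired) * 100
Total products = 197 + 130 = 327 mol/h
S = 197 / 327 * 100
= 0.6024 * 100
= 60.24 %

60.24 %


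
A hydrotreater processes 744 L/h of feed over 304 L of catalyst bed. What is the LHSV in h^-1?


LHSV = volumetric feed rate / catalyst volume
= 744 L/h / 304 L
= 2.447 h^-1

2.447 h^-1


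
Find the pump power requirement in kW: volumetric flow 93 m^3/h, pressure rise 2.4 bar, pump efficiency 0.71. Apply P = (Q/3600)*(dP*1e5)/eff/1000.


Q = 93 / 3600 = 0.0258333 m^3/s
P = 0.0258333 * (2.4 * 1e5) / 0.71 / 1000 = 8.732

8.732 kW


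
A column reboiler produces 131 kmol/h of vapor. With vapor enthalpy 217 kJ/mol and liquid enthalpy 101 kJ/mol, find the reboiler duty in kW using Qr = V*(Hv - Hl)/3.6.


Qr = 131 * (217 - 101) / 3.6 = 131 * 116 / 3.6 = 4221

4221 kW


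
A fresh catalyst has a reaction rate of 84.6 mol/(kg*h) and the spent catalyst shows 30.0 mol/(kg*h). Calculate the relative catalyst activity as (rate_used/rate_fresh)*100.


Activity (%) = (rate_used / rate_fresh) * 100
rate_used = 30.0, rate_fresh = 84.6
= (30.0 / 84.6) * 100
= 0.3546 * 100 = 35.46

35.46 %


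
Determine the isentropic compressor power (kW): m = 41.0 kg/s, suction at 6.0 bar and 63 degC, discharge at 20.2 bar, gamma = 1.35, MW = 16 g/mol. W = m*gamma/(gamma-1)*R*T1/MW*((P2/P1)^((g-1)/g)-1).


Isentropic work: W = m*(gamma/(gamma-1))*(R*T1/MW)*((P2/P1)^((gamma-1)/gamma) - 1)
T1 = 63 + 273.15 = 336.15 K
Pressure ratio = 20.2 / 6.0 = 3.36667
Exponent = (1.35 - 1)/1.35 = 0.259259
(P2/P1)^exp - 1 = 3.36667^0.259259 - 1 = 0.369877
W = 41.0 * 1.35 / 0.35 * 8.314 * 336.15 / 16 * 0.369877 = 10220

10220 kW
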